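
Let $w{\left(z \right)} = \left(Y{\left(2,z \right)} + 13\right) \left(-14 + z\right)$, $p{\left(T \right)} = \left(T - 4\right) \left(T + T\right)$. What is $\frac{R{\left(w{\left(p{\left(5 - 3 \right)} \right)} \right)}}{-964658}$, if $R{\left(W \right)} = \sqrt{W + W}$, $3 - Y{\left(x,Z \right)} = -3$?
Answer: $- \frac{i \sqrt{209}}{482329} \approx - 2.9973 \cdot 10^{-5} i$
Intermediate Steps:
$Y{\left(x,Z \right)} = 6$ ($Y{\left(x,Z \right)} = 3 - -3 = 3 + 3 = 6$)
$p{\left(T \right)} = 2 T \left(-4 + T\right)$ ($p{\left(T \right)} = \left(-4 + T\right) 2 T = 2 T \left(-4 + T\right)$)
$w{\left(z \right)} = -266 + 19 z$ ($w{\left(z \right)} = \left(6 + 13\right) \left(-14 + z\right) = 19 \left(-14 + z\right) = -266 + 19 z$)
$R{\left(W \right)} = \sqrt{2} \sqrt{W}$ ($R{\left(W \right)} = \sqrt{2 W} = \sqrt{2} \sqrt{W}$)
$\frac{R{\left(w{\left(p{\left(5 - 3 \right)} \right)} \right)}}{-964658} = \frac{\sqrt{2} \sqrt{-266 + 19 \cdot 2 \left(5 - 3\right) \left(-4 + \left(5 - 3\right)\right)}}{-964658} = \sqrt{2} \sqrt{-266 + 19 \cdot 2 \cdot 2 \left(-4 + 2\right)} \left(- \frac{1}{964658}\right) = \sqrt{2} \sqrt{-266 + 19 \cdot 2 \cdot 2 \left(-2\right)} \left(- \frac{1}{964658}\right) = \sqrt{2} \sqrt{-266 + 19 \left(-8\right)} \left(- \frac{1}{964658}\right) = \sqrt{2} \sqrt{-266 - 152} \left(- \frac{1}{964658}\right) = \sqrt{2} \sqrt{-418} \left(- \frac{1}{964658}\right) = \sqrt{2} i \sqrt{418} \left(- \frac{1}{964658}\right) = 2 i \sqrt{209} \left(- \frac{1}{964658}\right) = - \frac{i \sqrt{209}}{482329}$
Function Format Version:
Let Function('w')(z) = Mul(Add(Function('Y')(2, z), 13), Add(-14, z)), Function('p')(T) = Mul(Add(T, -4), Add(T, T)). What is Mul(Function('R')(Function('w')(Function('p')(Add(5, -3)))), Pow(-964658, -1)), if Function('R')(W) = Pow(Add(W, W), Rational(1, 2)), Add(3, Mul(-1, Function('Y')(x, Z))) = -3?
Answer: Mul(Rational(-1, 482329), I, Pow(209, Rational(1, 2))) ≈ Mul(-2.9973e-5, I)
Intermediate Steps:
Function('Y')(x, Z) = 6 (Function('Y')(x, Z) = Add(3, Mul(-1, -3)) = Add(3, 3) = 6)
Function('p')(T) = Mul(2, T, Add(-4, T)) (Function('p')(T) = Mul(Add(-4, T), Mul(2, T)) = Mul(2, T, Add(-4, T)))
Function('w')(z) = Add(-266, Mul(19, z)) (Function('w')(z) = Mul(Add(6, 13), Add(-14, z)) = Mul(19, Add(-14, z)) = Add(-266, Mul(19, z)))
Function('R')(W) = Mul(Pow(2, Rational(1, 2)), Pow(W, Rational(1, 2))) (Function('R')(W) = Pow(Mul(2, W), Rational(1, 2)) = Mul(Pow(2, Rational(1, 2)), Pow(W, Rational(1, 2))))
Mul(Function('R')(Function('w')(Function('p')(Add(5, -3)))), Pow(-964658, -1)) = Mul(Mul(Pow(2, Rational(1, 2)), Pow(Add(-266, Mul(19, Mul(2, Add(5, -3), Add(-4, Add(5, -3))))), Rational(1, 2))), Pow(-964658, -1)) = Mul(Mul(Pow(2, Rational(1, 2)), Pow(Add(-266, Mul(19, Mul(2, 2, Add(-4, 2)))), Rational(1, 2))), Rational(-1, 964658)) = Mul(Mul(Pow(2, Rational(1, 2)), Pow(Add(-266, Mul(19, Mul(2, 2, -2))), Rational(1, 2))), Rational(-1, 964658)) = Mul(Mul(Pow(2, Rational(1, 2)), Pow(Add(-266, Mul(19, -8)), Rational(1, 2))), Rational(-1, 964658)) = Mul(Mul(Pow(2, Rational(1, 2)), Pow(Add(-266, -152), Rational(1, 2))), Rational(-1, 964658)) = Mul(Mul(Pow(2, Rational(1, 2)), Pow(-418, Rational(1, 2))), Rational(-1, 964658)) = Mul(Mul(Pow(2, Rational(1, 2)), Mul(I, Pow(418, Rational(1, 2)))), Rational(-1, 964658)) = Mul(Mul(2, I, Pow(209, Rational(1, 2))), Rational(-1, 964658)) = Mul(Rational(-1, 482329), I, Pow(209, Rational(1, 2)))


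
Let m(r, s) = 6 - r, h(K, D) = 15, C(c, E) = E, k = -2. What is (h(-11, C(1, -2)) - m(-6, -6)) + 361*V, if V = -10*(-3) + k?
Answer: 10111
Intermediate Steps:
V = 28 (V = -10*(-3) - 2 = 30 - 2 = 28)
(h(-11, C(1, -2)) - m(-6, -6)) + 361*V = (15 - (6 - 1*(-6))) + 361*28 = (15 - (6 + 6)) + 10108 = (15 - 1*12) + 10108 = (15 - 12) + 10108 = 3 + 10108 = 10111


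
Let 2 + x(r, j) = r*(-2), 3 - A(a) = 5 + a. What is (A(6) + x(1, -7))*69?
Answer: -828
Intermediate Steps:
A(a) = -2 - a (A(a) = 3 - (5 + a) = 3 + (-5 - a) = -2 - a)
x(r, j) = -2 - 2*r (x(r, j) = -2 + r*(-2) = -2 - 2*r)
(A(6) + x(1, -7))*69 = ((-2 - 1*6) + (-2 - 2*1))*69 = ((-2 - 6) + (-2 - 2))*69 = (-8 - 4)*69 = -12*69 = -828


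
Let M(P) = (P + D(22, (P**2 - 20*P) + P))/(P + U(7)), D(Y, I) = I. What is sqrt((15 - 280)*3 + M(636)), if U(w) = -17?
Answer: I*sqrt(61316283)/619 ≈ 12.65*I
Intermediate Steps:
M(P) = (P**2 - 18*P)/(-17 + P) (M(P) = (P + ((P**2 - 20*P) + P))/(P - 17) = (P + (P**2 - 19*P))/(-17 + P) = (P**2 - 18*P)/(-17 + P))
sqrt((15 - 280)*3 + M(636)) = sqrt((15 - 280)*3 + 636*(-18 + 636)/(-17 + 636)) = sqrt(-265*3 + 636*618/619) = sqrt(-795 + 636*(1/619)*618) = sqrt(-795 + 393048/619) = sqrt(-99057/619) = I*sqrt(61316283)/619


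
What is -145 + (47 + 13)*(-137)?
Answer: -8365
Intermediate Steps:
-145 + (47 + 13)*(-137) = -145 + 60*(-137) = -145 - 8220 = -8365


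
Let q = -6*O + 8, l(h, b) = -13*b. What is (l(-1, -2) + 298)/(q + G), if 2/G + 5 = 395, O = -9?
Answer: 63180/12091 ≈ 5.2254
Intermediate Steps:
q = 62 (q = -6*(-9) + 8 = 54 + 8 = 62)
G = 1/195 (G = 2/(-5 + 395) = 2/390 = 2*(1/390) = 1/195 ≈ 0.0051282)
(l(-1, -2) + 298)/(q + G) = (-13*(-2) + 298)/(62 + 1/195) = (26 + 298)/(12091/195) = 324*(195/12091) = 63180/12091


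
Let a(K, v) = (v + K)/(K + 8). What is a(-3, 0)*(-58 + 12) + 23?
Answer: 253/5 ≈ 50.600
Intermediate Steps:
a(K, v) = (K + v)/(8 + K)
a(-3, 0)*(-58 + 12) + 23 = ((-3 + 0)/(8 - 3))*(-58 + 12) + 23 = (-3/5)*(-46) + 23 = ((1/5)*(-3))*(-46) + 23 = -3/5*(-46) + 23 = 138/5 + 23 = 253/5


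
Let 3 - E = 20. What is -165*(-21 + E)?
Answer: 6270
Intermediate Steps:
E = -17 (E = 3 - 1*20 = 3 - 20 = -17)
-165*(-21 + E) = -165*(-21 - 17) = -165*(-38) = 6270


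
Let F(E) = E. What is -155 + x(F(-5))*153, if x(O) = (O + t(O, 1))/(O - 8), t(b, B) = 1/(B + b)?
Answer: -4847/52 ≈ -93.212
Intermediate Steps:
x(O) = (O + 1/(1 + O))/(-8 + O) (x(O) = (O + 1/(1 + O))/(O - 8) = (O + 1/(1 + O))/(-8 + O))
-155 + x(F(-5))*153 = -155 + ((1 - 5*(1 - 5))/((1 - 5)*(-8 - 5)))*153 = -155 + ((1 - 5*(-4))/(-4*(-13)))*153 = -155 - 1/4*(-1/13)*(1 + 20)*153 = -155 - 1/4*(-1/13)*21*153 = -155 + (21/52)*153 = -155 + 3213/52 = -4847/52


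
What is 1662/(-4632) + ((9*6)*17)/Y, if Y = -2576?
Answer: -177781/248584 ≈ -0.71517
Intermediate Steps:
1662/(-4632) + ((9*6)*17)/Y = 1662/(-4632) + ((9*6)*17)/(-2576) = 1662*(-1/4632) + (54*17)*(-1/2576) = -277/772 + 918*(-1/2576) = -277/772 - 459/1288 = -177781/248584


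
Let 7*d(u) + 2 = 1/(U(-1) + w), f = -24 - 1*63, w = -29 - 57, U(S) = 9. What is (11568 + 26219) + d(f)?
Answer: 20367038/539 ≈ 37787.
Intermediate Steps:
w = -86
f = -87 (f = -24 - 63 = -87)
d(u) = -155/539 (d(u) = -2/7 + 1/(7*(9 - 86)) = -2/7 + (⅐)/(-77) = -2/7 + (⅐)*(-1/77) = -2/7 - 1/539 = -155/539)
(11568 + 26219) + d(f) = (11568 + 26219) - 155/539 = 37787 - 155/539 = 20367038/539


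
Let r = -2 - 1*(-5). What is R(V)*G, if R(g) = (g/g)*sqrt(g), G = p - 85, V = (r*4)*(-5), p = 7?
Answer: -156*I*sqrt(15) ≈ -604.19*I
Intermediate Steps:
r = 3 (r = -2 + 5 = 3)
V = -60 (V = (3*4)*(-5) = 12*(-5) = -60)
G = -78 (G = 7 - 85 = -78)
R(g) = sqrt(g) (R(g) = 1*sqrt(g) = sqrt(g))
R(V)*G = sqrt(-60)*(-78) = (2*I*sqrt(15))*(-78) = -156*I*sqrt(15)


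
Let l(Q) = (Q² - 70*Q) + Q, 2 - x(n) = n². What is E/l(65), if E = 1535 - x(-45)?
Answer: -1779/130 ≈ -13.685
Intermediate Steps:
x(n) = 2 - n²
l(Q) = Q² - 69*Q
E = 3558 (E = 1535 - (2 - 1*(-45)²) = 1535 - (2 - 1*2025) = 1535 - (2 - 2025) = 1535 - 1*(-2023) = 1535 + 2023 = 3558)
E/l(65) = 3558/((65*(-69 + 65))) = 3558/((65*(-4))) = 3558/(-260) = 3558*(-1/260) = -1779/130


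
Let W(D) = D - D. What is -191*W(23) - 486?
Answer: -486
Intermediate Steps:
W(D) = 0
-191*W(23) - 486 = -191*0 - 486 = 0 - 486 = -486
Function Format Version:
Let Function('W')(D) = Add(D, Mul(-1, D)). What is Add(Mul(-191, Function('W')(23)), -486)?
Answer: -486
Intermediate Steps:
Function('W')(D) = 0
Add(Mul(-191, Function('W')(23)), -486) = Add(Mul(-191, 0), -486) = Add(0, -486) = -486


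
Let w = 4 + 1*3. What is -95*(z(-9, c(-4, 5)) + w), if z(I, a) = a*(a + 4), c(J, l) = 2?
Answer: -1805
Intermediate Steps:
z(I, a) = a*(4 + a)
w = 7 (w = 4 + 3 = 7)
-95*(z(-9, c(-4, 5)) + w) = -95*(2*(4 + 2) + 7) = -95*(2*6 + 7) = -95*(12 + 7) = -95*19 = -1805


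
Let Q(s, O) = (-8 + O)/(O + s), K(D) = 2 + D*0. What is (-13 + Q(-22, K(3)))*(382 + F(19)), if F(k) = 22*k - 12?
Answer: -50038/5 ≈ -10008.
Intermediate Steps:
K(D) = 2 (K(D) = 2 + 0 = 2)
F(k) = -12 + 22*k
Q(s, O) = (-8 + O)/(O + s)
(-13 + Q(-22, K(3)))*(382 + F(19)) = (-13 + (-8 + 2)/(2 - 22))*(382 + (-12 + 22*19)) = (-13 - 6/(-20))*(382 + (-12 + 418)) = (-13 - 1/20*(-6))*(382 + 406) = (-13 + 3/10)*788 = -127/10*788 = -50038/5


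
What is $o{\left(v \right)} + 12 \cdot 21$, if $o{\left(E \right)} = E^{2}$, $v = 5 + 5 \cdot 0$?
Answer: $277$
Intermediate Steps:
$v = 5$ ($v = 5 + 0 = 5$)
$o{\left(v \right)} + 12 \cdot 21 = 5^{2} + 12 \cdot 21 = 25 + 252 = 277$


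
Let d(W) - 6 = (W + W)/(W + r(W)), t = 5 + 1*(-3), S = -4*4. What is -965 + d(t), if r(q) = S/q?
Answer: -2879/3 ≈ -959.67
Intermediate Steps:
S = -16
r(q) = -16/q
t = 2 (t = 5 - 3 = 2)
d(W) = 6 + 2*W/(W - 16/W) (d(W) = 6 + (W + W)/(W - 16/W) = 6 + (2*W)/(W - 16/W) = 6 + 2*W/(W - 16/W))
-965 + d(t) = -965 + 8*(-12 + 2**2)/(-16 + 2**2) = -965 + 8*(-12 + 4)/(-16 + 4) = -965 + 8*(-8)/(-12) = -965 + 8*(-1/12)*(-8) = -965 + 16/3 = -2879/3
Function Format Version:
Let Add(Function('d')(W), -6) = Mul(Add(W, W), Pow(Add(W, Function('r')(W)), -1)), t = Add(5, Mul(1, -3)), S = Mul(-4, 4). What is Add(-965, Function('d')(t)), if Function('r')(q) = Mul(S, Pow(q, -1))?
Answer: Rational(-2879, 3) ≈ -959.67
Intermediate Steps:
S = -16
Function('r')(q) = Mul(-16, Pow(q, -1))
t = 2 (t = Add(5, -3) = 2)
Function('d')(W) = Add(6, Mul(2, W, Pow(Add(W, Mul(-16, Pow(W, -1))), -1))) (Function('d')(W) = Add(6, Mul(Add(W, W), Pow(Add(W, Mul(-16, Pow(W, -1))), -1))) = Add(6, Mul(Mul(2, W), Pow(Add(W, Mul(-16, Pow(W, -1))), -1))) = Add(6, Mul(2, W, Pow(Add(W, Mul(-16, Pow(W, -1))), -1))))
Add(-965, Function('d')(t)) = Add(-965, Mul(8, Pow(Add(-16, Pow(2, 2)), -1), Add(-12, Pow(2, 2)))) = Add(-965, Mul(8, Pow(Add(-16, 4), -1), Add(-12, 4))) = Add(-965, Mul(8, Pow(-12, -1), -8)) = Add(-965, Mul(8, Rational(-1, 12), -8)) = Add(-965, Rational(16, 3)) = Rational(-2879, 3)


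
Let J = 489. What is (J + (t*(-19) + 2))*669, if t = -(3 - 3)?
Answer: 328479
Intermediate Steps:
t = 0 (t = -1*0 = 0)
(J + (t*(-19) + 2))*669 = (489 + (0*(-19) + 2))*669 = (489 + (0 + 2))*669 = (489 + 2)*669 = 491*669 = 328479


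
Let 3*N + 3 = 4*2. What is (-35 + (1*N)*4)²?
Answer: 7225/9 ≈ 802.78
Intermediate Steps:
N = 5/3 (N = -1 + (4*2)/3 = -1 + (⅓)*8 = -1 + 8/3 = 5/3 ≈ 1.6667)
(-35 + (1*N)*4)² = (-35 + (1*(5/3))*4)² = (-35 + (5/3)*4)² = (-35 + 20/3)² = (-85/3)² = 7225/9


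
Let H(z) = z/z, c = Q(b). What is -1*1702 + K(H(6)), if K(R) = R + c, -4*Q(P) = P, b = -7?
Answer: -6797/4 ≈ -1699.3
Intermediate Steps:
Q(P) = -P/4
c = 7/4 (c = -1/4*(-7) = 7/4 ≈ 1.7500)
H(z) = 1
K(R) = 7/4 + R (K(R) = R + 7/4 = 7/4 + R)
-1*1702 + K(H(6)) = -1*1702 + (7/4 + 1) = -1702 + 11/4 = -6797/4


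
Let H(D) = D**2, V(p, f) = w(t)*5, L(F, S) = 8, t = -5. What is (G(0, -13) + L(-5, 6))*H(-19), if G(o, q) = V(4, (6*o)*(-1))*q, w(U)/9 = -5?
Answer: 1058813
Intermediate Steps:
w(U) = -45 (w(U) = 9*(-5) = -45)
V(p, f) = -225 (V(p, f) = -45*5 = -225)
G(o, q) = -225*q
(G(0, -13) + L(-5, 6))*H(-19) = (-225*(-13) + 8)*(-19)**2 = (2925 + 8)*361 = 2933*361 = 1058813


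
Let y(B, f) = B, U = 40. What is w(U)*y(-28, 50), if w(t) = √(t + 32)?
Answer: -168*√2 ≈ -237.59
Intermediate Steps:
w(t) = √(32 + t)
w(U)*y(-28, 50) = √(32 + 40)*(-28) = √72*(-28) = (6*√2)*(-28) = -168*√2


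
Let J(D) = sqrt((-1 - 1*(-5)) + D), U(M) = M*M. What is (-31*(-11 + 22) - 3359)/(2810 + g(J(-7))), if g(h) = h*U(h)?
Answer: -10397000/7896127 - 11100*I*sqrt(3)/7896127 ≈ -1.3167 - 0.0024348*I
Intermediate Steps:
U(M) = M**2
J(D) = sqrt(4 + D) (J(D) = sqrt((-1 + 5) + D) = sqrt(4 + D))
g(h) = h**3 (g(h) = h*h**2 = h**3)
(-31*(-11 + 22) - 3359)/(2810 + g(J(-7))) = (-31*(-11 + 22) - 3359)/(2810 + (sqrt(4 - 7))**3) = (-31*11 - 3359)/(2810 + (sqrt(-3))**3) = (-341 - 3359)/(2810 + (I*sqrt(3))**3) = -3700/(2810 - 3*I*sqrt(3))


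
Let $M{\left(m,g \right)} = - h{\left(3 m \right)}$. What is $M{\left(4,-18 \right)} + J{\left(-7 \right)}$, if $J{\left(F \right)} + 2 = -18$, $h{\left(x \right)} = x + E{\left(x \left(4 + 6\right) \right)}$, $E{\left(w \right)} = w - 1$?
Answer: $-151$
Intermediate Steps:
$E{\left(w \right)} = -1 + w$
$h{\left(x \right)} = -1 + 11 x$ ($h{\left(x \right)} = x + \left(-1 + x \left(4 + 6\right)\right) = x + \left(-1 + x 10\right) = x + \left(-1 + 10 x\right) = -1 + 11 x$)
$M{\left(m,g \right)} = 1 - 33 m$ ($M{\left(m,g \right)} = - (-1 + 11 \cdot 3 m) = - (-1 + 33 m) = 1 - 33 m$)
$J{\left(F \right)} = -20$ ($J{\left(F \right)} = -2 - 18 = -20$)
$M{\left(4,-18 \right)} + J{\left(-7 \right)} = \left(1 - 132\right) - 20 = -131 - 20 = -151$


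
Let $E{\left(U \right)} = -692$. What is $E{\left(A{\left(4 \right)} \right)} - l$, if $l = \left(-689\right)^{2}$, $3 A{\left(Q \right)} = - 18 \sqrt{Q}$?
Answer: $-475413$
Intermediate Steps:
$A{\left(Q \right)} = - 6 \sqrt{Q}$ ($A{\left(Q \right)} = \frac{\left(-18\right) \sqrt{Q}}{3} = - 6 \sqrt{Q}$)
$l = 474721$
$E{\left(A{\left(4 \right)} \right)} - l = -692 - 474721 = -475413$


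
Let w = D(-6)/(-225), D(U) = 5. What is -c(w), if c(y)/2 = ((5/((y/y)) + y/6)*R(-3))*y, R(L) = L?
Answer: -1349/2025 ≈ -0.66617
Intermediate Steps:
w = -1/45 (w = 5/(-225) = 5*(-1/225) = -1/45 ≈ -0.022222)
c(y) = 2*y*(-15 - y/2) (c(y) = 2*(((5/((y/y)) + y/6)*(-3))*y) = 2*(((5/1 + y*(1/6))*(-3))*y) = 2*(((5*1 + y/6)*(-3))*y) = 2*(((5 + y/6)*(-3))*y) = 2*((-15 - y/2)*y) = 2*(y*(-15 - y/2)) = 2*y*(-15 - y/2))
-c(w) = -(-1)*(-1)*(30 - 1/45)/45 = -(-1)*(-1)*1349/(45*45) = -1*1349/2025 = -1349/2025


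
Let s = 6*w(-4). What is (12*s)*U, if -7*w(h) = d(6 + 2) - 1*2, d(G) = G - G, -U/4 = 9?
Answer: -5184/7 ≈ -740.57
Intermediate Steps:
U = -36 (U = -4*9 = -36)
d(G) = 0
w(h) = 2/7 (w(h) = -(0 - 1*2)/7 = -(0 - 2)/7 = -⅐*(-2) = 2/7)
s = 12/7 (s = 6*(2/7) = 12/7 ≈ 1.7143)
(12*s)*U = (12*(12/7))*(-36) = (144/7)*(-36) = -5184/7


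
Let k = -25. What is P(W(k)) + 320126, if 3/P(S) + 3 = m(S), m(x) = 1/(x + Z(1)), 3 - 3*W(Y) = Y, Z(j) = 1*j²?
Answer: 9603749/30 ≈ 3.2013e+5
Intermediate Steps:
Z(j) = j²
W(Y) = 1 - Y/3
m(x) = 1/(1 + x) (m(x) = 1/(x + 1²) = 1/(x + 1) = 1/(1 + x))
P(S) = 3/(-3 + 1/(1 + S))
P(W(k)) + 320126 = 3*(-1 - (1 - ⅓*(-25)))/(2 + 3*(1 - ⅓*(-25))) + 320126 = 3*(-1 - (1 + 25/3))/(2 + 3*(1 + 25/3)) + 320126 = 3*(-1 - 1*28/3)/(2 + 3*(28/3)) + 320126 = 3*(-1 - 28/3)/(2 + 28) + 320126 = 3*(-31/3)/30 + 320126 = 3*(1/30)*(-31/3) + 320126 = -31/30 + 320126 = 9603749/30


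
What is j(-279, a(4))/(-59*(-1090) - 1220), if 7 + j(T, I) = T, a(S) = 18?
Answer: -143/31545 ≈ -0.0045332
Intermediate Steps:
j(T, I) = -7 + T
j(-279, a(4))/(-59*(-1090) - 1220) = (-7 - 279)/(-59*(-1090) - 1220) = -286/(64310 - 1220) = -286/63090 = -286*1/63090 = -143/31545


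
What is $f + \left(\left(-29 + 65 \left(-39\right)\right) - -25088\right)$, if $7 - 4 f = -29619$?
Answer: $\frac{59861}{2} \approx 29931.0$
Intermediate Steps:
$f = \frac{14813}{2}$ ($f = \frac{7}{4} - - \frac{29619}{4} = \frac{7}{4} + \frac{29619}{4} = \frac{14813}{2} \approx 7406.5$)
$f + \left(\left(-29 + 65 \left(-39\right)\right) - -25088\right) = \frac{14813}{2} + \left(\left(-29 + 65 \left(-39\right)\right) - -25088\right) = \frac{14813}{2} + \left(\left(-29 - 2535\right) + 25088\right) = \frac{14813}{2} + \left(-2564 + 25088\right) = \frac{14813}{2} + 22524 = \frac{59861}{2}$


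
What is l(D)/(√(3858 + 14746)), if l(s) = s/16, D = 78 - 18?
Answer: 15*√4651/37208 ≈ 0.027493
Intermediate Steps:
D = 60
l(s) = s/16 (l(s) = s*(1/16) = s/16)
l(D)/(√(3858 + 14746)) = ((1/16)*60)/(√(3858 + 14746)) = 15/(4*(√18604)) = 15/(4*((2*√4651))) = 15*(√4651/9302)/4 = 15*√4651/37208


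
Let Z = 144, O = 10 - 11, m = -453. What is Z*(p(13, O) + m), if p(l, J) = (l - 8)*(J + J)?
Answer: -66672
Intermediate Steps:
O = -1
p(l, J) = 2*J*(-8 + l) (p(l, J) = (-8 + l)*(2*J) = 2*J*(-8 + l))
Z*(p(13, O) + m) = 144*(2*(-1)*(-8 + 13) - 453) = 144*(2*(-1)*5 - 453) = 144*(-10 - 453) = 144*(-463) = -66672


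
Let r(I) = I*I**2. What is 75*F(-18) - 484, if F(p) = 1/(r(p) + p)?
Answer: -37753/78 ≈ -484.01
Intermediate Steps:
r(I) = I**3
F(p) = 1/(p + p**3) (F(p) = 1/(p**3 + p) = 1/(p + p**3))
75*F(-18) - 484 = 75/(-18 + (-18)**3) - 484 = 75/(-18 - 5832) - 484 = 75/(-5850) - 484 = 75*(-1/5850) - 484 = -1/78 - 484 = -37753/78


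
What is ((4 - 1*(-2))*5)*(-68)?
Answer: -2040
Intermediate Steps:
((4 - 1*(-2))*5)*(-68) = ((4 + 2)*5)*(-68) = (6*5)*(-68) = 30*(-68) = -2040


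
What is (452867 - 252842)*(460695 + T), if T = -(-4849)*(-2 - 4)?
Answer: 86330990025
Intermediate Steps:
T = -29094 (T = -(-4849)*(-6) = -373*78 = -29094)
(452867 - 252842)*(460695 + T) = (452867 - 252842)*(460695 - 29094) = 200025*431601 = 86330990025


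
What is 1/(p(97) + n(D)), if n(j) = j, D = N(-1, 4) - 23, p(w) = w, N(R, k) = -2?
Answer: 1/72 ≈ 0.013889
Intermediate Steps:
D = -25 (D = -2 - 23 = -25)
1/(p(97) + n(D)) = 1/(97 - 25) = 1/72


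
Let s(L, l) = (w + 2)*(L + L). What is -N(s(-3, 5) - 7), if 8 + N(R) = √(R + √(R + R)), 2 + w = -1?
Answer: 8 - √(-1 + I*√2) ≈ 7.395 - 1.1688*I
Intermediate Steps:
w = -3 (w = -2 - 1 = -3)
s(L, l) = -2*L (s(L, l) = (-3 + 2)*(L + L) = -2*L)
N(R) = -8 + √(R + √2*√R) (N(R) = -8 + √(R + √(R + R)) = -8 + √(R + √(2*R)) = -8 + √(R + √2*√R))
-N(s(-3, 5) - 7) = -(-8 + √((-2*(-3) - 7) + √2*√(-2*(-3) - 7))) = -(-8 + √((6 - 7) + √2*√(6 - 7))) = -(-8 + √(-1 + √2*√(-1))) = -(-8 + √(-1 + √2*I)) = -(-8 + √(-1 + I*√2)) = 8 - √(-1 + I*√2)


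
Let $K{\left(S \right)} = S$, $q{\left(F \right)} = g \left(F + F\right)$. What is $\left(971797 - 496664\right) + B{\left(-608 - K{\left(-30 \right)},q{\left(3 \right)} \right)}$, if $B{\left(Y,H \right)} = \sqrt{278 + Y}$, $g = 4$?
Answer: $475133 + 10 i \sqrt{3} \approx 4.7513 \cdot 10^{5} + 17.32 i$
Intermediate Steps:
$q{\left(F \right)} = 8 F$ ($q{\left(F \right)} = 4 \left(F + F\right) = 4 \cdot 2 F = 8 F$)
$\left(971797 - 496664\right) + B{\left(-608 - K{\left(-30 \right)},q{\left(3 \right)} \right)} = \left(971797 - 496664\right) + \sqrt{278 - 578} = 475133 + \sqrt{278 + \left(-608 + 30\right)} = 475133 + \sqrt{278 - 578} = 475133 + \sqrt{-300} = 475133 + 10 i \sqrt{3}$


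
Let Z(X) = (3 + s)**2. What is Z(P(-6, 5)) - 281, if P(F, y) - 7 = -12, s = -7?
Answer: -265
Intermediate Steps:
P(F, y) = -5 (P(F, y) = 7 - 12 = -5)
Z(X) = 16 (Z(X) = (3 - 7)**2 = (-4)**2 = 16)
Z(P(-6, 5)) - 281 = 16 - 281 = -265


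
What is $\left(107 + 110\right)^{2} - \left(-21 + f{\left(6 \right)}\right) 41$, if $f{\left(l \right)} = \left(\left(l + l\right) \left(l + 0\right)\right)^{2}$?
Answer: $-164594$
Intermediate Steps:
$f{\left(l \right)} = 4 l^{4}$ ($f{\left(l \right)} = \left(2 l l\right)^{2} = \left(2 l^{2}\right)^{2} = 4 l^{4}$)
$\left(107 + 110\right)^{2} - \left(-21 + f{\left(6 \right)}\right) 41 = \left(107 + 110\right)^{2} - \left(-21 + 4 \cdot 6^{4}\right) 41 = 217^{2} - \left(-21 + 4 \cdot 1296\right) 41 = 47089 - \left(-21 + 5184\right) 41 = 47089 - 5163 \cdot 41 = 47089 - 211683 = -164594$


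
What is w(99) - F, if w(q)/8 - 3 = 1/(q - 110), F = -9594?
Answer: 105790/11 ≈ 9617.3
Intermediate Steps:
w(q) = 24 + 8/(-110 + q) (w(q) = 24 + 8/(q - 110) = 24 + 8/(-110 + q))
w(99) - F = 8*(-329 + 3*99)/(-110 + 99) - 1*(-9594) = 8*(-329 + 297)/(-11) + 9594 = 8*(-1/11)*(-32) + 9594 = 256/11 + 9594 = 105790/11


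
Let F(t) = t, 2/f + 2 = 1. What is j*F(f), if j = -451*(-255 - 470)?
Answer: -653950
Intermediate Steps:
f = -2 (f = 2/(-2 + 1) = 2/(-1) = 2*(-1) = -2)
j = 326975 (j = -451*(-725) = 326975)
j*F(f) = 326975*(-2) = -653950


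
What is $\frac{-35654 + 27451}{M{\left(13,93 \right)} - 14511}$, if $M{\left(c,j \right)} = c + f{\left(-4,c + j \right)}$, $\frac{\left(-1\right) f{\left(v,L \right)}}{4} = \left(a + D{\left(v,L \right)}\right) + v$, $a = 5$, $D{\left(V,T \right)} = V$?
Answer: $\frac{8203}{14486} \approx 0.56627$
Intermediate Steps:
$f{\left(v,L \right)} = -20 - 8 v$ ($f{\left(v,L \right)} = - 4 \left(\left(5 + v\right) + v\right) = - 4 \left(5 + 2 v\right) = -20 - 8 v$)
$M{\left(c,j \right)} = 12 + c$ ($M{\left(c,j \right)} = c - -12 = c + \left(-20 + 32\right) = c + 12 = 12 + c$)
$\frac{-35654 + 27451}{M{\left(13,93 \right)} - 14511} = \frac{-35654 + 27451}{\left(12 + 13\right) - 14511} = - \frac{8203}{25 - 14511} = - \frac{8203}{-14486} = \left(-8203\right) \left(- \frac{1}{14486}\right) = \frac{8203}{14486}$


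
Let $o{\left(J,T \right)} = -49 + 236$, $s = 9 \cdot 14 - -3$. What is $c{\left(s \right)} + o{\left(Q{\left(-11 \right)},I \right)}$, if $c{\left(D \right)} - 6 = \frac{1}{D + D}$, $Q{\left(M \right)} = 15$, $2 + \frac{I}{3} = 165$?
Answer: $\frac{49795}{258} \approx 193.0$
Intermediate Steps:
$I = 489$ ($I = -6 + 3 \cdot 165 = -6 + 495 = 489$)
$s = 129$ ($s = 126 + \left(-2 + 5\right) = 126 + 3 = 129$)
$c{\left(D \right)} = 6 + \frac{1}{2 D}$ ($c{\left(D \right)} = 6 + \frac{1}{D + D} = 6 + \frac{1}{2 D}$)
$o{\left(J,T \right)} = 187$
$c{\left(s \right)} + o{\left(Q{\left(-11 \right)},I \right)} = \left(6 + \frac{1}{2 \cdot 129}\right) + 187 = \left(6 + \frac{1}{2} \cdot \frac{1}{129}\right) + 187 = \left(6 + \frac{1}{258}\right) + 187 = \frac{1549}{258} + 187 = \frac{49795}{258}$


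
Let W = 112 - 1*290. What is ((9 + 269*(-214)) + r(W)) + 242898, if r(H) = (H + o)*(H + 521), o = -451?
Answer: -30406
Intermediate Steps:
W = -178 (W = 112 - 290 = -178)
r(H) = (-451 + H)*(521 + H) (r(H) = (H - 451)*(H + 521) = (-451 + H)*(521 + H))
((9 + 269*(-214)) + r(W)) + 242898 = ((9 + 269*(-214)) + (-234971 + (-178)**2 + 70*(-178))) + 242898 = ((9 - 57566) + (-234971 + 31684 - 12460)) + 242898 = (-57557 - 215747) + 242898 = -273304 + 242898 = -30406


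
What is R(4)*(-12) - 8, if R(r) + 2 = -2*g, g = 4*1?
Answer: 112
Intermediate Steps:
g = 4
R(r) = -10 (R(r) = -2 - 2*4 = -2 - 8 = -10)
R(4)*(-12) - 8 = -10*(-12) - 8 = 120 - 8 = 112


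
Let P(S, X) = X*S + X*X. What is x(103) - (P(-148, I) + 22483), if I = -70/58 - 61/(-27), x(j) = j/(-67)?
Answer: -917244274816/41076963 ≈ -22330.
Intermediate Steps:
x(j) = -j/67 (x(j) = j*(-1/67) = -j/67)
I = 824/783 (I = -70*1/58 - 61*(-1/27) = -35/29 + 61/27 = 824/783 ≈ 1.0524)
P(S, X) = X² + S*X (P(S, X) = S*X + X² = X² + S*X)
x(103) - (P(-148, I) + 22483) = -1/67*103 - (824*(-148 + 824/783)/783 + 22483) = -103/67 - ((824/783)*(-115060/783) + 22483) = -103/67 - (-94809440/613089 + 22483) = -103/67 - 1*13689270547/613089 = -103/67 - 13689270547/613089 = -917244274816/41076963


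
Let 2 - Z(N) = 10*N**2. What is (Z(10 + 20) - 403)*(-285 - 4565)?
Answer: 45594850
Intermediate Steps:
Z(N) = 2 - 10*N**2
(Z(10 + 20) - 403)*(-285 - 4565) = ((2 - 10*(10 + 20)**2) - 403)*(-285 - 4565) = ((2 - 10*30**2) - 403)*(-4850) = ((2 - 10*900) - 403)*(-4850) = ((2 - 9000) - 403)*(-4850) = (-8998 - 403)*(-4850) = -9401*(-4850) = 45594850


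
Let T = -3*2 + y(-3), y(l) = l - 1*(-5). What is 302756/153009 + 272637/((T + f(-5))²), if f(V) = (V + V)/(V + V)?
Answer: 4635404393/153009 ≈ 30295.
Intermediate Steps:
y(l) = 5 + l (y(l) = l + 5 = 5 + l)
f(V) = 1 (f(V) = (2*V)/((2*V)) = (2*V)*(1/(2*V)) = 1)
T = -4 (T = -3*2 + (5 - 3) = -6 + 2 = -4)
302756/153009 + 272637/((T + f(-5))²) = 302756/153009 + 272637/((-4 + 1)²) = 302756*(1/153009) + 272637/((-3)²) = 302756/153009 + 272637/9 = 302756/153009 + 272637*(⅑) = 302756/153009 + 30293 = 4635404393/153009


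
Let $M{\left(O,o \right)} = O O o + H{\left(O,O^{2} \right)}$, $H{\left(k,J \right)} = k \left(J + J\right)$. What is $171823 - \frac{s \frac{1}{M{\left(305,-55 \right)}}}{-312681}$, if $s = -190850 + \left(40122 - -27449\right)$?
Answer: $\frac{924600655067890282}{5381122754625} \approx 1.7182 \cdot 10^{5}$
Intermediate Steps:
$H{\left(k,J \right)} = 2 J k$ ($H{\left(k,J \right)} = k 2 J = 2 J k$)
$M{\left(O,o \right)} = 2 O^{3} + o O^{2}$ ($M{\left(O,o \right)} = O O o + 2 O^{2} O = O^{2} o + 2 O^{3} = o O^{2} + 2 O^{3} = 2 O^{3} + o O^{2}$)
$s = -123279$ ($s = -190850 + \left(40122 + 27449\right) = -190850 + 67571 = -123279$)
$171823 - \frac{s \frac{1}{M{\left(305,-55 \right)}}}{-312681} = 171823 - \frac{\left(-123279\right) \frac{1}{305^{2} \left(-55 + 2 \cdot 305\right)}}{-312681} = 171823 - - \frac{123279}{93025 \left(-55 + 610\right)} \left(- \frac{1}{312681}\right) = 171823 - - \frac{123279}{93025 \cdot 555} \left(- \frac{1}{312681}\right) = 171823 - - \frac{123279}{51628875} \left(- \frac{1}{312681}\right) = 171823 - \left(-123279\right) \frac{1}{51628875} \left(- \frac{1}{312681}\right) = 171823 - \left(- \frac{41093}{17209625}\right) \left(- \frac{1}{312681}\right) = 171823 - \frac{41093}{5381122754625} = \frac{924600655067890282}{5381122754625}$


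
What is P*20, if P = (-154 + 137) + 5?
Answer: -240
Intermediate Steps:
P = -12 (P = -17 + 5 = -12)
P*20 = -12*20 = -240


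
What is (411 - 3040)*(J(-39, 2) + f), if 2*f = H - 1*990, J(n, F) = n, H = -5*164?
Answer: 2481776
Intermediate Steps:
H = -820
f = -905 (f = (-820 - 1*990)/2 = (-820 - 990)/2 = (½)*(-1810) = -905)
(411 - 3040)*(J(-39, 2) + f) = (411 - 3040)*(-39 - 905) = -2629*(-944) = 2481776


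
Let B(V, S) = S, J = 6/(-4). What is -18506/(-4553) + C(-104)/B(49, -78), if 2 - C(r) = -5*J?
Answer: 2937019/710268 ≈ 4.1351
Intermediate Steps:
J = -3/2 (J = 6*(-1/4) = -3/2 ≈ -1.5000)
C(r) = -11/2 (C(r) = 2 - (-5)*(-3)/2 = 2 - 1*15/2 = 2 - 15/2 = -11/2)
-18506/(-4553) + C(-104)/B(49, -78) = -18506/(-4553) - 11/2/(-78) = -18506*(-1/4553) - 11/2*(-1/78) = 18506/4553 + 11/156 = 2937019/710268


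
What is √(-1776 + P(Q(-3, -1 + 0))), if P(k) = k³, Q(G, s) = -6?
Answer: 2*I*√498 ≈ 44.632*I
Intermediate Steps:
√(-1776 + P(Q(-3, -1 + 0))) = √(-1776 + (-6)³) = √(-1776 - 216) = √(-1992) = 2*I*√498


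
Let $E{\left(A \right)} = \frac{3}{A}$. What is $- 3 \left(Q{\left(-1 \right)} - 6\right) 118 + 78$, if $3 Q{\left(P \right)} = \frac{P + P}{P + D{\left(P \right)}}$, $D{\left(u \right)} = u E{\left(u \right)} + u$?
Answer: $2438$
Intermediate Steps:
$D{\left(u \right)} = 3 + u$ ($D{\left(u \right)} = u \frac{3}{u} + u = 3 + u$)
$Q{\left(P \right)} = \frac{2 P}{3 \left(3 + 2 P\right)}$ ($Q{\left(P \right)} = \frac{\left(P + P\right) \frac{1}{P + \left(3 + P\right)}}{3} = \frac{2 P \frac{1}{3 + 2 P}}{3} = \frac{2 P}{3 \left(3 + 2 P\right)}$)
$- 3 \left(Q{\left(-1 \right)} - 6\right) 118 + 78 = - 3 \left(\frac{2}{3} \left(-1\right) \frac{1}{3 + 2 \left(-1\right)} - 6\right) 118 + 78 = - 3 \left(\frac{2}{3} \left(-1\right) \frac{1}{3 - 2} - 6\right) 118 + 78 = - 3 \left(\frac{2}{3} \left(-1\right) 1^{-1} - 6\right) 118 + 78 = - 3 \left(\frac{2}{3} \left(-1\right) 1 - 6\right) 118 + 78 = - 3 \left(- \frac{2}{3} - 6\right) 118 + 78 = \left(-3\right) \left(- \frac{20}{3}\right) 118 + 78 = 20 \cdot 118 + 78 = 2360 + 78 = 2438$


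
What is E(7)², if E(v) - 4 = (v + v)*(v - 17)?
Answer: 18496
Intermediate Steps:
E(v) = 4 + 2*v*(-17 + v) (E(v) = 4 + (v + v)*(v - 17) = 4 + (2*v)*(-17 + v) = 4 + 2*v*(-17 + v))
E(7)² = (4 - 34*7 + 2*7²)² = (4 - 238 + 2*49)² = (4 - 238 + 98)² = (-136)² = 18496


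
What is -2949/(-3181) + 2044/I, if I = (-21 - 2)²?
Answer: 8061985/1682749 ≈ 4.7910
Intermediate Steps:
I = 529 (I = (-23)² = 529)
-2949/(-3181) + 2044/I = -2949/(-3181) + 2044/529 = -2949*(-1/3181) + 2044*(1/529) = 2949/3181 + 2044/529 = 8061985/1682749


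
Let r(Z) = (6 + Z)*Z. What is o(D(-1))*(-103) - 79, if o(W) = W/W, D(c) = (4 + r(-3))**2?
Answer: -182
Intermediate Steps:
r(Z) = Z*(6 + Z)
D(c) = 25 (D(c) = (4 - 3*(6 - 3))**2 = (4 - 3*3)**2 = (4 - 9)**2 = (-5)**2 = 25)
o(W) = 1
o(D(-1))*(-103) - 79 = 1*(-103) - 79 = -103 - 79 = -182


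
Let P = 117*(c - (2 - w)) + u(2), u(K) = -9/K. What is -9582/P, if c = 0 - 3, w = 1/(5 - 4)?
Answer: 6388/315 ≈ 20.279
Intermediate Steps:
w = 1 (w = 1/1 = 1)
c = -3
P = -945/2 (P = 117*(-3 - (2 - 1*1)) - 9/2 = 117*(-3 - (2 - 1)) - 9*½ = 117*(-3 - 1*1) - 9/2 = 117*(-3 - 1) - 9/2 = 117*(-4) - 9/2 = -468 - 9/2 = -945/2 ≈ -472.50)
-9582/P = -9582/(-945/2) = -9582*(-2/945) = 6388/315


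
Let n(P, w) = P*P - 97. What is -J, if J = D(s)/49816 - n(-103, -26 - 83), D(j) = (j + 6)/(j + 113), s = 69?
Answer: 95307174069/9066512 ≈ 10512.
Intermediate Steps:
D(j) = (6 + j)/(113 + j)
n(P, w) = -97 + P² (n(P, w) = P² - 97 = -97 + P²)
J = -95307174069/9066512 (J = ((6 + 69)/(113 + 69))/49816 - (-97 + (-103)²) = (75/182)*(1/49816) - (-97 + 10609) = ((1/182)*75)*(1/49816) - 1*10512 = (75/182)*(1/49816) - 10512 = 75/9066512 - 10512 = -95307174069/9066512 ≈ -10512.)
-J = -1*(-95307174069/9066512) = 95307174069/9066512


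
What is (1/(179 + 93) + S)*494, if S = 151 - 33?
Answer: 7927959/136 ≈ 58294.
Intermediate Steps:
S = 118
(1/(179 + 93) + S)*494 = (1/(179 + 93) + 118)*494 = (1/272 + 118)*494 = (32097/272)*494 = 7927959/136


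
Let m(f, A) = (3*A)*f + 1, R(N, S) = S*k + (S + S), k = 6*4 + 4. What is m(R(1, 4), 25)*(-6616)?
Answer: -59550616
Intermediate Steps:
k = 28 (k = 24 + 4 = 28)
R(N, S) = 30*S (R(N, S) = S*28 + (S + S) = 28*S + 2*S = 30*S)
m(f, A) = 1 + 3*A*f (m(f, A) = 3*A*f + 1 = 1 + 3*A*f)
m(R(1, 4), 25)*(-6616) = (1 + 3*25*(30*4))*(-6616) = (1 + 3*25*120)*(-6616) = (1 + 9000)*(-6616) = 9001*(-6616) = -59550616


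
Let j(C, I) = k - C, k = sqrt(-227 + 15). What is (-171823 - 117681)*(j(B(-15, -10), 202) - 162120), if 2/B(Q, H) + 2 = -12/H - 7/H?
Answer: 46928598400 - 579008*I*sqrt(53) ≈ 4.6929e+10 - 4.2152e+6*I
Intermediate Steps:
B(Q, H) = 2/(-2 - 19/H) (B(Q, H) = 2/(-2 + (-12/H - 7/H)) = 2/(-2 - 19/H))
k = 2*I*sqrt(53) (k = sqrt(-212) = 2*I*sqrt(53) ≈ 14.56*I)
j(C, I) = -C + 2*I*sqrt(53) (j(C, I) = 2*I*sqrt(53) - C = -C + 2*I*sqrt(53))
(-171823 - 117681)*(j(B(-15, -10), 202) - 162120) = (-171823 - 117681)*((-(-2)*(-10)/(19 + 2*(-10)) + 2*I*sqrt(53)) - 162120) = -289504*((-(-2)*(-10)/(19 - 20) + 2*I*sqrt(53)) - 162120) = -289504*((-(-2)*(-10)/(-1) + 2*I*sqrt(53)) - 162120) = -289504*((-(-2)*(-10)*(-1) + 2*I*sqrt(53)) - 162120) = -289504*((-1*(-20) + 2*I*sqrt(53)) - 162120) = -289504*((20 + 2*I*sqrt(53)) - 162120) = -289504*(-162100 + 2*I*sqrt(53)) = 46928598400 - 579008*I*sqrt(53)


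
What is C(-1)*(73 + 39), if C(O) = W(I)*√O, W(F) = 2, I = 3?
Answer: 224*I ≈ 224.0*I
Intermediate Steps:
C(O) = 2*√O
C(-1)*(73 + 39) = (2*√(-1))*(73 + 39) = (2*I)*112 = 224*I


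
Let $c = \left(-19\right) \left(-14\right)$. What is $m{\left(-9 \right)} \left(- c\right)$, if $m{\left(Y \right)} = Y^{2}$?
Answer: $-21546$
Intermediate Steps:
$c = 266$
$m{\left(-9 \right)} \left(- c\right) = \left(-9\right)^{2} \left(\left(-1\right) 266\right) = 81 \left(-266\right) = -21546$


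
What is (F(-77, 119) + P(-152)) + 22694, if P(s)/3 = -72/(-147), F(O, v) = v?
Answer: 1117909/49 ≈ 22814.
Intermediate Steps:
P(s) = 72/49 (P(s) = 3*(-72/(-147)) = 3*(-72*(-1/147)) = 3*(24/49) = 72/49)
(F(-77, 119) + P(-152)) + 22694 = (119 + 72/49) + 22694 = 5903/49 + 22694 = 1117909/49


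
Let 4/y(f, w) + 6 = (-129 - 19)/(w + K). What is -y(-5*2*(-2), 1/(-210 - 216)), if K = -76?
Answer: 64754/65607 ≈ 0.98700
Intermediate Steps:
y(f, w) = 4/(-6 - 148/(-76 + w)) (y(f, w) = 4/(-6 + (-129 - 19)/(w - 76)) = 4/(-6 - 148/(-76 + w)))
-y(-5*2*(-2), 1/(-210 - 216)) = -2*(76 - 1/(-210 - 216))/(-154 + 3/(-210 - 216)) = -2*(76 - 1/(-426))/(-154 + 3/(-426)) = -2*(76 - 1*(-1/426))/(-154 + 3*(-1/426)) = -2*(76 + 1/426)/(-154 - 1/142) = -2*32377/((-21869/142)*426) = -2*(-142)*32377/(21869*426) = -1*(-64754/65607) = 64754/65607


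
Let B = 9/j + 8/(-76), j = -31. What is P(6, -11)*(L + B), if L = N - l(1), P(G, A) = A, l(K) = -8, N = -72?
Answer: 417219/589 ≈ 708.35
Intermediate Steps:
B = -233/589 (B = 9/(-31) + 8/(-76) = 9*(-1/31) + 8*(-1/76) = -9/31 - 2/19 = -233/589 ≈ -0.39559)
L = -64 (L = -72 - 1*(-8) = -72 + 8 = -64)
P(6, -11)*(L + B) = -11*(-64 - 233/589) = -11*(-37929/589) = 417219/589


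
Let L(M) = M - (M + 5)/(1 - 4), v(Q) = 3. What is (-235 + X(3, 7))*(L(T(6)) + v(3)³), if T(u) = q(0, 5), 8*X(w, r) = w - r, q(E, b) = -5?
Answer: -5181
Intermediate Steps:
X(w, r) = -r/8 + w/8 (X(w, r) = (w - r)/8 = -r/8 + w/8)
T(u) = -5
L(M) = 5/3 + 4*M/3 (L(M) = M - (5 + M)/(-3) = M - (5 + M)*(-1)/3 = M - (-5/3 - M/3) = M + (5/3 + M/3) = 5/3 + 4*M/3)
(-235 + X(3, 7))*(L(T(6)) + v(3)³) = (-235 + (-⅛*7 + (⅛)*3))*((5/3 + (4/3)*(-5)) + 3³) = (-235 + (-7/8 + 3/8))*((5/3 - 20/3) + 27) = (-235 - ½)*(-5 + 27) = -471/2*22 = -5181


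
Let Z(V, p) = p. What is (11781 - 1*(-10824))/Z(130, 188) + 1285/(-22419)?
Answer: 10777445/89676 ≈ 120.18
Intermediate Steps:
(11781 - 1*(-10824))/Z(130, 188) + 1285/(-22419) = (11781 - 1*(-10824))/188 + 1285/(-22419) = (11781 + 10824)*(1/188) + 1285*(-1/22419) = 22605*(1/188) - 1285/22419 = 22605/188 - 1285/22419 = 10777445/89676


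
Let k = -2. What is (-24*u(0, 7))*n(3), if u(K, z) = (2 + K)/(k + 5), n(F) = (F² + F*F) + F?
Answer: -336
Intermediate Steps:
n(F) = F + 2*F² (n(F) = (F² + F²) + F = 2*F² + F = F + 2*F²)
u(K, z) = ⅔ + K/3 (u(K, z) = (2 + K)/(-2 + 5) = (2 + K)/3 = (2 + K)*(⅓) = ⅔ + K/3)
(-24*u(0, 7))*n(3) = (-24*(⅔ + (⅓)*0))*(3*(1 + 2*3)) = (-24*(⅔ + 0))*(3*(1 + 6)) = (-24*⅔)*(3*7) = -16*21 = -336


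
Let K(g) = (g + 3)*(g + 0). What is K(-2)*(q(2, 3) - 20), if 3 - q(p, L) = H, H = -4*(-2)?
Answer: 50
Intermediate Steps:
K(g) = g*(3 + g) (K(g) = (3 + g)*g = g*(3 + g))
H = 8
q(p, L) = -5 (q(p, L) = 3 - 1*8 = 3 - 8 = -5)
K(-2)*(q(2, 3) - 20) = (-2*(3 - 2))*(-5 - 20) = -2*1*(-25) = -2*(-25) = 50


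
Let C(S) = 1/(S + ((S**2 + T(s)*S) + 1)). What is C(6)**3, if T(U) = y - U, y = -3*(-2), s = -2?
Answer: 1/753571 ≈ 1.3270e-6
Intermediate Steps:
y = 6
T(U) = 6 - U
C(S) = 1/(1 + S**2 + 9*S) (C(S) = 1/(S + ((S**2 + (6 - 1*(-2))*S) + 1)) = 1/(S + ((S**2 + (6 + 2)*S) + 1)) = 1/(S + ((S**2 + 8*S) + 1)) = 1/(S + (1 + S**2 + 8*S)) = 1/(1 + S**2 + 9*S))
C(6)**3 = (1/(1 + 6**2 + 9*6))**3 = (1/(1 + 36 + 54))**3 = (1/91)**3 = 1/753571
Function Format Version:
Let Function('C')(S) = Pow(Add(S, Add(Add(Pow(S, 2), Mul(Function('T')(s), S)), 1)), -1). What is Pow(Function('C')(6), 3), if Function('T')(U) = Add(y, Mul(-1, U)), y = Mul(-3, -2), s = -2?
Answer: Rational(1, 753571) ≈ 1.3270e-6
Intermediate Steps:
y = 6
Function('T')(U) = Add(6, Mul(-1, U))
Function('C')(S) = Pow(Add(1, Pow(S, 2), Mul(9, S)), -1) (Function('C')(S) = Pow(Add(S, Add(Add(Pow(S, 2), Mul(Add(6, Mul(-1, -2)), S)), 1)), -1) = Pow(Add(S, Add(Add(Pow(S, 2), Mul(Add(6, 2), S)), 1)), -1) = Pow(Add(S, Add(Add(Pow(S, 2), Mul(8, S)), 1)), -1) = Pow(Add(S, Add(1, Pow(S, 2), Mul(8, S))), -1) = Pow(Add(1, Pow(S, 2), Mul(9, S)), -1))
Pow(Function('C')(6), 3) = Pow(Pow(Add(1, Pow(6, 2), Mul(9, 6)), -1), 3) = Pow(Pow(Add(1, 36, 54), -1), 3) = Pow(Pow(91, -1), 3) = Pow(Rational(1, 91), 3) = Rational(1, 753571)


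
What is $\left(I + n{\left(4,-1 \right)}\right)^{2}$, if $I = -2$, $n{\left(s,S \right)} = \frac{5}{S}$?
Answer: $49$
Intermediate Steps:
$\left(I + n{\left(4,-1 \right)}\right)^{2} = \left(-2 + \frac{5}{-1}\right)^{2} = \left(-2 + 5 \left(-1\right)\right)^{2} = \left(-2 - 5\right)^{2} = \left(-7\right)^{2} = 49$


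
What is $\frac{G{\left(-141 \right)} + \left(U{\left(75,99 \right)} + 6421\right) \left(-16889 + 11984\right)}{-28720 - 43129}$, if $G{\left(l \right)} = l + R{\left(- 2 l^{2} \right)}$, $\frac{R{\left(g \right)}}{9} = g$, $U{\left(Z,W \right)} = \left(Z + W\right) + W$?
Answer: $\frac{33192069}{71849} \approx 461.97$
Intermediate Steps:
$U{\left(Z,W \right)} = Z + 2 W$ ($U{\left(Z,W \right)} = \left(W + Z\right) + W = Z + 2 W$)
$R{\left(g \right)} = 9 g$
$G{\left(l \right)} = l - 18 l^{2}$ ($G{\left(l \right)} = l + 9 \left(- 2 l^{2}\right) = l - 18 l^{2}$)
$\frac{G{\left(-141 \right)} + \left(U{\left(75,99 \right)} + 6421\right) \left(-16889 + 11984\right)}{-28720 - 43129} = \frac{- 141 \left(1 - -2538\right) + \left(\left(75 + 2 \cdot 99\right) + 6421\right) \left(-16889 + 11984\right)}{-28720 - 43129} = \frac{- 141 \left(1 + 2538\right) + \left(\left(75 + 198\right) + 6421\right) \left(-4905\right)}{-71849} = \left(\left(-141\right) 2539 + \left(273 + 6421\right) \left(-4905\right)\right) \left(- \frac{1}{71849}\right) = \left(-357999 + 6694 \left(-4905\right)\right) \left(- \frac{1}{71849}\right) = \left(-357999 - 32834070\right) \left(- \frac{1}{71849}\right) = \left(-33192069\right) \left(- \frac{1}{71849}\right) = \frac{33192069}{71849}$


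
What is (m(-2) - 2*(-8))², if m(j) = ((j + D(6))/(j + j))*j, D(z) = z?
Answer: 324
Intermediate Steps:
m(j) = 3 + j/2 (m(j) = ((j + 6)/(j + j))*j = ((6 + j)/((2*j)))*j = ((6 + j)*(1/(2*j)))*j = ((6 + j)/(2*j))*j = 3 + j/2)
(m(-2) - 2*(-8))² = ((3 + (½)*(-2)) - 2*(-8))² = ((3 - 1) + 16)² = (2 + 16)² = 18² = 324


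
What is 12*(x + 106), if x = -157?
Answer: -612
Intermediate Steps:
12*(x + 106) = 12*(-157 + 106) = 12*(-51) = -612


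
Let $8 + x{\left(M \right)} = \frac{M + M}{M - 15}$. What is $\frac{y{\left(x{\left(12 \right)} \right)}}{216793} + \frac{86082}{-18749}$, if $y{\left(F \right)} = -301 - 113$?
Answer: $- \frac{18669737112}{4064651957} \approx -4.5932$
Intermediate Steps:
$x{\left(M \right)} = -8 + \frac{2 M}{-15 + M}$ ($x{\left(M \right)} = -8 + \frac{M + M}{M - 15} = -8 + \frac{2 M}{-15 + M}$)
$y{\left(F \right)} = -414$ ($y{\left(F \right)} = -301 - 113 = -414$)
$\frac{y{\left(x{\left(12 \right)} \right)}}{216793} + \frac{86082}{-18749} = - \frac{414}{216793} + \frac{86082}{-18749} = \left(-414\right) \frac{1}{216793} + 86082 \left(- \frac{1}{18749}\right) = - \frac{414}{216793} - \frac{86082}{18749} = - \frac{18669737112}{4064651957}$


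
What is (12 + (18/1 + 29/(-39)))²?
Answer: 1301881/1521 ≈ 855.94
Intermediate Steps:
(12 + (18/1 + 29/(-39)))² = (12 + (18*1 + 29*(-1/39)))² = (12 + (18 - 29/39))² = (12 + 673/39)² = (1141/39)² = 1301881/1521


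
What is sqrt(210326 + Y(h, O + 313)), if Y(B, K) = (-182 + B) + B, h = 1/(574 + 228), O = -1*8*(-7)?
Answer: sqrt(33791365745)/401 ≈ 458.41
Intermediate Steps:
O = 56 (O = -8*(-7) = 56)
h = 1/802 ≈ 0.0012469
Y(B, K) = -182 + 2*B
sqrt(210326 + Y(h, O + 313)) = sqrt(210326 + (-182 + 2*(1/802))) = sqrt(210326 + (-182 + 1/401)) = sqrt(210326 - 72981/401) = sqrt(84267745/401) = sqrt(33791365745)/401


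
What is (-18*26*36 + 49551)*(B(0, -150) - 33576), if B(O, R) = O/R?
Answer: -1098035928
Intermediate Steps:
(-18*26*36 + 49551)*(B(0, -150) - 33576) = (-18*26*36 + 49551)*(0/(-150) - 33576) = (-468*36 + 49551)*(0*(-1/150) - 33576) = (-16848 + 49551)*(0 - 33576) = 32703*(-33576) = -1098035928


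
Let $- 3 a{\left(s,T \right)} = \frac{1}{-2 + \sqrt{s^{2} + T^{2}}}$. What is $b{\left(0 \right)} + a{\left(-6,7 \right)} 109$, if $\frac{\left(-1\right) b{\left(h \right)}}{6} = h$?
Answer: $- \frac{218}{243} - \frac{109 \sqrt{85}}{243} \approx -5.0326$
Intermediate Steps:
$b{\left(h \right)} = - 6 h$
$a{\left(s,T \right)} = - \frac{1}{3 \left(-2 + \sqrt{T^{2} + s^{2}}\right)}$ ($a{\left(s,T \right)} = - \frac{1}{3 \left(-2 + \sqrt{s^{2} + T^{2}}\right)} = - \frac{1}{3 \left(-2 + \sqrt{T^{2} + s^{2}}\right)}$)
$b{\left(0 \right)} + a{\left(-6,7 \right)} 109 = \left(-6\right) 0 + - \frac{1}{-6 + 3 \sqrt{7^{2} + \left(-6\right)^{2}}} \cdot 109 = 0 + - \frac{1}{-6 + 3 \sqrt{49 + 36}} \cdot 109 = 0 + - \frac{1}{-6 + 3 \sqrt{85}} \cdot 109 = 0 - \frac{109}{-6 + 3 \sqrt{85}} = - \frac{109}{-6 + 3 \sqrt{85}}$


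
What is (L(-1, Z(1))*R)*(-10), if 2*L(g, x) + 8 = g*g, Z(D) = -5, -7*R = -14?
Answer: 70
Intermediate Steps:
R = 2 (R = -1/7*(-14) = 2)
L(g, x) = -4 + g**2/2 (L(g, x) = -4 + (g*g)/2 = -4 + g**2/2)
(L(-1, Z(1))*R)*(-10) = ((-4 + (1/2)*(-1)**2)*2)*(-10) = ((-4 + (1/2)*1)*2)*(-10) = ((-4 + 1/2)*2)*(-10) = -7/2*2*(-10) = -7*(-10) = 70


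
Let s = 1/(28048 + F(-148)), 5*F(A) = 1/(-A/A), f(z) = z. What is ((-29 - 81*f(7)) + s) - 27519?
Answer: -3942819480/140239 ≈ -28115.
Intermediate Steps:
F(A) = -⅕ (F(A) = 1/(5*((-A/A))) = 1/(5*((-1*1))) = (⅕)/(-1) = (⅕)*(-1) = -⅕)
s = 5/140239 (s = 1/(28048 - ⅕) = 1/(140239/5) = 5/140239 ≈ 3.5653e-5)
((-29 - 81*f(7)) + s) - 27519 = ((-29 - 81*7) + 5/140239) - 27519 = ((-29 - 567) + 5/140239) - 27519 = (-596 + 5/140239) - 27519 = -83582439/140239 - 27519 = -3942819480/140239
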